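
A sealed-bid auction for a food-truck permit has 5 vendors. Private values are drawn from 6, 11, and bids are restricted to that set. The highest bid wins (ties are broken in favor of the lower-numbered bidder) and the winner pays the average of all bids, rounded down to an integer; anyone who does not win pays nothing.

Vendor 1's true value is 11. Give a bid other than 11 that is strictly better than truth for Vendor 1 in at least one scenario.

Suppose Vendor 2 bids 6, Vendor 3 bids 6, Vendor 4 bids 6 and Vendor 5 bids 6.
Bid 11: wins, pays 7, utility 11 - 7 = 4.
Bid 6: wins, pays 6, utility 11 - 6 = 5.
So bidding 6 beats truth here (5 > 4).

6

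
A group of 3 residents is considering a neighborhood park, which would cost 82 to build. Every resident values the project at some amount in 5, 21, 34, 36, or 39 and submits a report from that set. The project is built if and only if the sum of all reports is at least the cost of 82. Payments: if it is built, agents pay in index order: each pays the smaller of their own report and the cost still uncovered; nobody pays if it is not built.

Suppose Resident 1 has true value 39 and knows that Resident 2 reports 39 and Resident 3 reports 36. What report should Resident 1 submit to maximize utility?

21

Report 5: project not built, utility 0.
Report 21: project built, pays 21, utility 39 - 21 = 18.
Report 34: project built, pays 34, utility 39 - 34 = 5.
Report 36: project built, pays 36, utility 39 - 36 = 3.
Report 39: project built, pays 39, utility 39 - 39 = 0.
The best choice is 21 with utility 18.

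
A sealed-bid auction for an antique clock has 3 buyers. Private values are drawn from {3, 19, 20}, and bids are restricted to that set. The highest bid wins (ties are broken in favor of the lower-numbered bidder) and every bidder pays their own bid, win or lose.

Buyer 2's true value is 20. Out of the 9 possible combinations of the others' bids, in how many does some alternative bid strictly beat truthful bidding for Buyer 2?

Others bid (3, 3): truth gives 0; bid 19 gives 1 > 0. Violating.
Others bid (3, 19): truth gives 0; bid 19 gives 1 > 0. Violating.
Others bid (20, 3): truth gives -20; bid 3 gives -3 > -20. Violating.
Others bid (20, 19): truth gives -20; bid 3 gives -3 > -20. Violating.
Others bid (3, 20): truth gives 0; no alternative beats it.
Others bid (19, 3): truth gives 0; no alternative beats it.
(Checking all 9 profiles: 5 have a profitable deviation, 4 do not.)

5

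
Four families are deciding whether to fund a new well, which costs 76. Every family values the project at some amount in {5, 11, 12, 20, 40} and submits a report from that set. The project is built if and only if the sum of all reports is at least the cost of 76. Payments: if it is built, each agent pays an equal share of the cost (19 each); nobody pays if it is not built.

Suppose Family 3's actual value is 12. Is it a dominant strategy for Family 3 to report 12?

Consider the case where Family 1 reports 5, Family 2 reports 20 and Family 4 reports 40.
Truthful report 12: project built, pays 19, utility 12 - 19 = -7.
Report 5 instead: project not built, utility 0.
Since 0 > -7, reporting 5 is strictly better here, so truthful reporting is not dominant.

No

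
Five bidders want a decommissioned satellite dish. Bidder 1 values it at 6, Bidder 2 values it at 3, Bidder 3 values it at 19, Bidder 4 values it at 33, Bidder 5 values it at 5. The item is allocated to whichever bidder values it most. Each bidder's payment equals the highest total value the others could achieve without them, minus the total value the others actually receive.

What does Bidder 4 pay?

19

Bidder 4 has the highest value and receives the item.
Without Bidder 4, the item would go to the next-highest value, 19, so the others could achieve 19.
With Bidder 4 present and winning, the others receive nothing, so their total is 0.
Payment = 19 - 0 = 19.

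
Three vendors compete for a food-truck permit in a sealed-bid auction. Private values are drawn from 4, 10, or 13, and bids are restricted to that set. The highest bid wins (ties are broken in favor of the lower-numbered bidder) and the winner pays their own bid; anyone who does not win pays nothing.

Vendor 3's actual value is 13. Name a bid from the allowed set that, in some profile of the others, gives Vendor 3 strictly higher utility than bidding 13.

Suppose Vendor 1 bids 4 and Vendor 2 bids 4.
Bid 13: wins, pays 13, utility 13 - 13 = 0.
Bid 10: wins, pays 10, utility 13 - 10 = 3.
So bidding 10 beats truth here (3 > 0).

10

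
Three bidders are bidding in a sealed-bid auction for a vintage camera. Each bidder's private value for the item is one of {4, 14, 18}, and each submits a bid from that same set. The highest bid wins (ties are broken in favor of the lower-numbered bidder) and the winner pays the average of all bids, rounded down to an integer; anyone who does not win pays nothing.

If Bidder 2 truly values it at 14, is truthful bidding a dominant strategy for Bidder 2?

Consider the case where Bidder 1 bids 4 and Bidder 3 bids 18.
Truthful bid 14: loses, pays 0, utility 0.
Bid 18 instead: wins, pays 13, utility 14 - 13 = 1.
Since 1 > 0, bidding 18 is strictly better here, so truthful bidding is not dominant.

No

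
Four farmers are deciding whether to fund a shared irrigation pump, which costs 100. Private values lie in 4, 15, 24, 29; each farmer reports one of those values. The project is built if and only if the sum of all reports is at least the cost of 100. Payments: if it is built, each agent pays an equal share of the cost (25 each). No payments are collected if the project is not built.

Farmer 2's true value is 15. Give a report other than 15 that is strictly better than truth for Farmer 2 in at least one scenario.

Suppose Farmer 1 reports 29, Farmer 3 reports 29 and Farmer 4 reports 29.
Report 15: project built, pays 25, utility 15 - 25 = -10.
Report 4: project not built, utility 0.
So reporting 4 beats truth here (0 > -10).

4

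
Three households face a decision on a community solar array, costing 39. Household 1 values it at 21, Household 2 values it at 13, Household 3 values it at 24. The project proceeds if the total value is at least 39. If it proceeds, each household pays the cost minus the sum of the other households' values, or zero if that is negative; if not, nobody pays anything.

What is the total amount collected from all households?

Total value 58 ≥ cost 39, so it is built.
Household 1: others sum to 37; max(0, 39 - 37) = 2.
Household 2: others sum to 45; max(0, 39 - 45) = 0.
Household 3: others sum to 34; max(0, 39 - 34) = 5.
Total collected = 2 + 0 + 5 = 7.

7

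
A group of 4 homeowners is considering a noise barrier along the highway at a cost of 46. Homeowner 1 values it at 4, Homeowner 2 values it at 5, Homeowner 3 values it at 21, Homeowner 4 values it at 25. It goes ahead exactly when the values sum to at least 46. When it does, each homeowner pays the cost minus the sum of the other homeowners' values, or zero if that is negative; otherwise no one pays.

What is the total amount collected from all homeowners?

Total value 55 ≥ cost 46, so it is built.
Homeowner 1: others sum to 51; max(0, 46 - 51) = 0.
Homeowner 2: others sum to 50; max(0, 46 - 50) = 0.
Homeowner 3: others sum to 34; max(0, 46 - 34) = 12.
Homeowner 4: others sum to 30; max(0, 46 - 30) = 16.
Total collected = 0 + 0 + 12 + 16 = 28.

28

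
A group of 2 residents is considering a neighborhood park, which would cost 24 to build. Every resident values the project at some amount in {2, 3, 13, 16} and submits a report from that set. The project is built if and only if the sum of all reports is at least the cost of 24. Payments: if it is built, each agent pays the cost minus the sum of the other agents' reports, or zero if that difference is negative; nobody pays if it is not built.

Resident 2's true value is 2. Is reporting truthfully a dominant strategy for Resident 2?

Check each profile of the others' reports and compare truth against every alternative report.
Others report (2): truth gives 0, best alternative gives 0.
Others report (3): truth gives 0, best alternative gives 0.
Others report (13): truth gives 0, best alternative gives 0.
Others report (16): truth gives 0, best alternative gives 0.
In every case the truthful report is at least as good as any alternative, so it is a dominant strategy.

Yes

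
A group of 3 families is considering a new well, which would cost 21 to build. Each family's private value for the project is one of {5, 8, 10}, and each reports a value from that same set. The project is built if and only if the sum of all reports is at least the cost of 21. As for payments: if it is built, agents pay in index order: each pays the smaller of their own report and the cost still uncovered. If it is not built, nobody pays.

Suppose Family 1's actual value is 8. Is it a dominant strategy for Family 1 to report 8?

No

Consider the case where Family 2 reports 8 and Family 3 reports 8.
Truthful report 8: project built, pays 8, utility 8 - 8 = 0.
Report 5 instead: project built, pays 5, utility 8 - 5 = 3.
Since 3 > 0, reporting 5 is strictly better here, so truthful reporting is not dominant.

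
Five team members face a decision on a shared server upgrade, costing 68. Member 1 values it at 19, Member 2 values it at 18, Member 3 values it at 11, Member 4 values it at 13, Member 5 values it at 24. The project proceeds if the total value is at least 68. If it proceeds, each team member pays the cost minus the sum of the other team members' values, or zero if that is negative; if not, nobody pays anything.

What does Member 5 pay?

7

Total value 85 ≥ cost 68, so the project is built.
The other team members' values sum to 61.
Cost minus that sum is 68 - 61 = 7.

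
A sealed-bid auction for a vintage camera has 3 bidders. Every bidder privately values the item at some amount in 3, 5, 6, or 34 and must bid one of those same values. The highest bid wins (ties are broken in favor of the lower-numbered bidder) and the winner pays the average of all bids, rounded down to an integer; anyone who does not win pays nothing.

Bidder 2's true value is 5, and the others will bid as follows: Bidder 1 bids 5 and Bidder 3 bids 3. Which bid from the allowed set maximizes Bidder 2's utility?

6

Bid 3: loses, pays 0, utility 0.
Bid 5: loses, pays 0, utility 0.
Bid 6: wins, pays 4, utility 5 - 4 = 1.
Bid 34: wins, pays 14, utility 5 - 14 = -9.
The best choice is 6 with utility 1.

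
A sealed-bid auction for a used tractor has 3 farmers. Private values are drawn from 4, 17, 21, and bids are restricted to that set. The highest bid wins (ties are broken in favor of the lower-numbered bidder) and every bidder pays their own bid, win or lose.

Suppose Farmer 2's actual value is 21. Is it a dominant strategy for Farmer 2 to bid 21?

No

Consider the case where Farmer 1 bids 4 and Farmer 3 bids 4.
Truthful bid 21: wins, pays 21, utility 21 - 21 = 0.
Bid 17 instead: wins, pays 17, utility 21 - 17 = 4.
Since 4 > 0, bidding 17 is strictly better here, so truthful bidding is not dominant.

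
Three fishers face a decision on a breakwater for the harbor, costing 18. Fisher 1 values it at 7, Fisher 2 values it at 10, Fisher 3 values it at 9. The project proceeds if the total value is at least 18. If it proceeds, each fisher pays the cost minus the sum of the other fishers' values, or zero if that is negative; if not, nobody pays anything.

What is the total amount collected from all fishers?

3

Total value 26 ≥ cost 18, so it is built.
Fisher 1: others sum to 19; max(0, 18 - 19) = 0.
Fisher 2: others sum to 16; max(0, 18 - 16) = 2.
Fisher 3: others sum to 17; max(0, 18 - 17) = 1.
Total collected = 0 + 2 + 1 = 3.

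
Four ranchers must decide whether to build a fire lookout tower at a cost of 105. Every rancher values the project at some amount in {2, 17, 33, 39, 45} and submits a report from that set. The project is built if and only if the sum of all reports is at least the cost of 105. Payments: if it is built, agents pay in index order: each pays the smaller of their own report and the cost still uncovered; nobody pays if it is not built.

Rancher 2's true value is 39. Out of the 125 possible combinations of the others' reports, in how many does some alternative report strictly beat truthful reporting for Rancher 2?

Others report (2, 33, 39): truth gives 0; report 33 gives 6 > 0. Violating.
Others report (2, 33, 45): truth gives 0; report 33 gives 6 > 0. Violating.
Others report (2, 39, 33): truth gives 0; report 33 gives 6 > 0. Violating.
Others report (2, 39, 39): truth gives 0; report 33 gives 6 > 0. Violating.
Others report (2, 2, 2): truth gives 0; no alternative beats it.
Others report (2, 2, 17): truth gives 0; no alternative beats it.
(Checking all 125 profiles: 84 have a profitable deviation, 41 do not.)

84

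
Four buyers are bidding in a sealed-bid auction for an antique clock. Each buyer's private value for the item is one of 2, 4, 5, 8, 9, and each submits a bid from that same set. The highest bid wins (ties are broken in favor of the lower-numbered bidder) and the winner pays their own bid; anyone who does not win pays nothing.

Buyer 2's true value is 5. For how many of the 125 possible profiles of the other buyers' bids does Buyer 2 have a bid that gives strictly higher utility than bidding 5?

Others bid (2, 2, 2): truth gives 0; bid 4 gives 1 > 0. Violating.
Others bid (2, 2, 4): truth gives 0; bid 4 gives 1 > 0. Violating.
Others bid (2, 4, 2): truth gives 0; bid 4 gives 1 > 0. Violating.
Others bid (2, 4, 4): truth gives 0; bid 4 gives 1 > 0. Violating.
Others bid (2, 2, 5): truth gives 0; no alternative beats it.
Others bid (2, 2, 8): truth gives 0; no alternative beats it.
(Checking all 125 profiles: 4 have a profitable deviation, 121 do not.)

4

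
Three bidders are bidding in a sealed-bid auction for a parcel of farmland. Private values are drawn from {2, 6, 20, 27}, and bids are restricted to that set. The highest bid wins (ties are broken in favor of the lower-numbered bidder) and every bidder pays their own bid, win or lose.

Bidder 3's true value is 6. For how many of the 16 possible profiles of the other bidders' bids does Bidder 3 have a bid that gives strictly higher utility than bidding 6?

Others bid (2, 6): truth gives -6; bid 2 gives -2 > -6. Violating.
Others bid (2, 20): truth gives -6; bid 2 gives -2 > -6. Violating.
Others bid (2, 27): truth gives -6; bid 2 gives -2 > -6. Violating.
Others bid (6, 2): truth gives -6; bid 2 gives -2 > -6. Violating.
Others bid (2, 2): truth gives 0; no alternative beats it.
(Checking all 16 profiles: 15 have a profitable deviation, 1 does not.)

15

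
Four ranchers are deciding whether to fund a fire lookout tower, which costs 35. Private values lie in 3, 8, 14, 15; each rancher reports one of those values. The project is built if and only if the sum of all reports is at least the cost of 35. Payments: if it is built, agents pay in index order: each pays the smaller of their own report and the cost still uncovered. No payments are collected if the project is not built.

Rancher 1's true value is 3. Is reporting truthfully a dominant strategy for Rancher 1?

Check each profile of the others' reports and compare truth against every alternative report.
Others report (3, 14, 14): truth gives 0, best alternative gives -5.
Others report (3, 14, 15): truth gives 0, best alternative gives -5.
Others report (3, 15, 14): truth gives 0, best alternative gives -5.
Others report (3, 15, 15): truth gives 0, best alternative gives -5.
Others report (8, 8, 14): truth gives 0, best alternative gives -5.
Others report (8, 8, 15): truth gives 0, best alternative gives -5.
(Remaining 58 profiles checked similarly; truth is weakly best in each.)
In every case the truthful report is at least as good as any alternative, so it is a dominant strategy.

Yes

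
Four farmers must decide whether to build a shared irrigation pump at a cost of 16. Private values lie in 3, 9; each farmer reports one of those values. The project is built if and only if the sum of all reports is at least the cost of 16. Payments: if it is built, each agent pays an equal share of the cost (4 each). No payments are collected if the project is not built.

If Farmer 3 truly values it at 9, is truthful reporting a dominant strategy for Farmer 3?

Yes

Check each profile of the others' reports and compare truth against every alternative report.
Others report (3, 3, 3): truth gives 5, best alternative gives 0.
Others report (3, 3, 9): truth gives 5, best alternative gives 5.
Others report (3, 9, 3): truth gives 5, best alternative gives 5.
Others report (3, 9, 9): truth gives 5, best alternative gives 5.
Others report (9, 3, 3): truth gives 5, best alternative gives 5.
Others report (9, 3, 9): truth gives 5, best alternative gives 5.
(Remaining 2 profiles checked similarly; truth is weakly best in each.)
In every case the truthful report is at least as good as any alternative, so it is a dominant strategy.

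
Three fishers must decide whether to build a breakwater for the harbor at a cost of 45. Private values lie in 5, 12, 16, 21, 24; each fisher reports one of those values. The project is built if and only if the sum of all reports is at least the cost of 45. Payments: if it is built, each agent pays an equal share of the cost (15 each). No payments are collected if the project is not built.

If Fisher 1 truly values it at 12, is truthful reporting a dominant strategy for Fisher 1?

Consider the case where Fisher 2 reports 12 and Fisher 3 reports 21.
Truthful report 12: project built, pays 15, utility 12 - 15 = -3.
Report 5 instead: project not built, utility 0.
Since 0 > -3, reporting 5 is strictly better here, so truthful reporting is not dominant.

No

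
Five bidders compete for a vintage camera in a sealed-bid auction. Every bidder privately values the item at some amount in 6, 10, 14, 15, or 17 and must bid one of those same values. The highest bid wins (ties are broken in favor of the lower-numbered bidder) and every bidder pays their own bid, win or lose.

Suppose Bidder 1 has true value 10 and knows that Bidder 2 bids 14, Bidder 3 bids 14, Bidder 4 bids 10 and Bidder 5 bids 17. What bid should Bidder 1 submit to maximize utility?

6

Bid 6: loses but pays 6, utility -6.
Bid 10: loses but pays 10, utility -10.
Bid 14: loses but pays 14, utility -14.
Bid 15: loses but pays 15, utility -15.
Bid 17: wins, pays 17, utility 10 - 17 = -7.
The best choice is 6 with utility -6.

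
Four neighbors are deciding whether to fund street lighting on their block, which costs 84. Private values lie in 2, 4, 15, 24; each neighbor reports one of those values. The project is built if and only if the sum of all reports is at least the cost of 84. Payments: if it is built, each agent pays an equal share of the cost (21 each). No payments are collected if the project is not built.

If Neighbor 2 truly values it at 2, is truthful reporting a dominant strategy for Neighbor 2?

Check each profile of the others' reports and compare truth against every alternative report.
Others report (2, 2, 2): truth gives 0, best alternative gives 0.
Others report (2, 2, 4): truth gives 0, best alternative gives 0.
Others report (2, 2, 15): truth gives 0, best alternative gives 0.
Others report (2, 2, 24): truth gives 0, best alternative gives 0.
Others report (2, 4, 2): truth gives 0, best alternative gives 0.
Others report (2, 4, 4): truth gives 0, best alternative gives 0.
(Remaining 58 profiles checked similarly; truth is weakly best in each.)
In every case the truthful report is at least as good as any alternative, so it is a dominant strategy.

Yes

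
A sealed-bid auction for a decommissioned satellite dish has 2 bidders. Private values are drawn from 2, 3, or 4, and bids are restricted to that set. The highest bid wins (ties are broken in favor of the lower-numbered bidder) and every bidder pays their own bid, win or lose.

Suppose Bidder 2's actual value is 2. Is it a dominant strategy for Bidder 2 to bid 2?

Consider the case where Bidder 1 bids 2.
Truthful bid 2: loses but pays 2, utility -2.
Bid 3 instead: wins, pays 3, utility 2 - 3 = -1.
Since -1 > -2, bidding 3 is strictly better here, so truthful bidding is not dominant.

No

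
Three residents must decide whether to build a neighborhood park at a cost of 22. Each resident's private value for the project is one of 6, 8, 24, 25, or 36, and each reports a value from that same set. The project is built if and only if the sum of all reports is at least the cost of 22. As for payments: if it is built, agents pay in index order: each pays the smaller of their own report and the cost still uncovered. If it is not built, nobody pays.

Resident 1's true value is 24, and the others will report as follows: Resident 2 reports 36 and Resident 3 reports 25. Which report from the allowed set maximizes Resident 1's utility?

6

Report 6: project built, pays 6, utility 24 - 6 = 18.
Report 8: project built, pays 8, utility 24 - 8 = 16.
Report 24: project built, pays 22, utility 24 - 22 = 2.
Report 25: project built, pays 22, utility 24 - 22 = 2.
Report 36: project built, pays 22, utility 24 - 22 = 2.
The best choice is 6 with utility 18.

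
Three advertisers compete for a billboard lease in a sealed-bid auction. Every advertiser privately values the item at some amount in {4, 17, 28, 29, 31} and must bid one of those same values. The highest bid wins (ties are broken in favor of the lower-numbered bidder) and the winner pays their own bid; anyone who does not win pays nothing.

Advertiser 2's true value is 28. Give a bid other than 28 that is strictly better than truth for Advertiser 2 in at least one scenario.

Suppose Advertiser 1 bids 4 and Advertiser 3 bids 4.
Bid 28: wins, pays 28, utility 28 - 28 = 0.
Bid 17: wins, pays 17, utility 28 - 17 = 11.
So bidding 17 beats truth here (11 > 0).

17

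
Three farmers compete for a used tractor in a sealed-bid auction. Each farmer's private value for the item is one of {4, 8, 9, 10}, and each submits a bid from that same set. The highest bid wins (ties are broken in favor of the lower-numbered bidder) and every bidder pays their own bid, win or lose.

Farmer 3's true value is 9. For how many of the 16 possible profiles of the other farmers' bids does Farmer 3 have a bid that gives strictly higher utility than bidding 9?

Others bid (4, 4): truth gives 0; bid 8 gives 1 > 0. Violating.
Others bid (4, 9): truth gives -9; bid 10 gives -1 > -9. Violating.
Others bid (4, 10): truth gives -9; bid 4 gives -4 > -9. Violating.
Others bid (8, 9): truth gives -9; bid 10 gives -1 > -9. Violating.
Others bid (4, 8): truth gives 0; no alternative beats it.
Others bid (8, 4): truth gives 0; no alternative beats it.
(Checking all 16 profiles: 13 have a profitable deviation, 3 do not.)

13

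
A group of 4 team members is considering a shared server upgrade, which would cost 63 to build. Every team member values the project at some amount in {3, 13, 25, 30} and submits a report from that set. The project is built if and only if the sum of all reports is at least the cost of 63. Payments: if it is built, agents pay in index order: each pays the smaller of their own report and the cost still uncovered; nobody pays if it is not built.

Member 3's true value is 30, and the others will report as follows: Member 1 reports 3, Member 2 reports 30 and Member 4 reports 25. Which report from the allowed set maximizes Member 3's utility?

Report 3: project not built, utility 0.
Report 13: project built, pays 13, utility 30 - 13 = 17.
Report 25: project built, pays 25, utility 30 - 25 = 5.
Report 30: project built, pays 30, utility 30 - 30 = 0.
The best choice is 13 with utility 17.

13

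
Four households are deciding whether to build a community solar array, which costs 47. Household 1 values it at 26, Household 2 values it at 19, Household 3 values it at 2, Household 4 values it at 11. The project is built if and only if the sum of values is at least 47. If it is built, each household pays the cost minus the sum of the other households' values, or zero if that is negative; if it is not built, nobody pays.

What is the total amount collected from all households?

23

Total value 58 ≥ cost 47, so it is built.
Household 1: others sum to 32; max(0, 47 - 32) = 15.
Household 2: others sum to 39; max(0, 47 - 39) = 8.
Household 3: others sum to 56; max(0, 47 - 56) = 0.
Household 4: others sum to 47; max(0, 47 - 47) = 0.
Total collected = 15 + 8 + 0 + 0 = 23.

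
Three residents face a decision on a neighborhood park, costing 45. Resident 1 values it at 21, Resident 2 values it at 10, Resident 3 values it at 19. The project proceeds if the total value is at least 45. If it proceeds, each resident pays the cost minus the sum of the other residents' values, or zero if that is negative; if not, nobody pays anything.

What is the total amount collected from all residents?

Total value 50 ≥ cost 45, so it is built.
Resident 1: others sum to 29; max(0, 45 - 29) = 16.
Resident 2: others sum to 40; max(0, 45 - 40) = 5.
Resident 3: others sum to 31; max(0, 45 - 31) = 14.
Total collected = 16 + 5 + 14 = 35.

35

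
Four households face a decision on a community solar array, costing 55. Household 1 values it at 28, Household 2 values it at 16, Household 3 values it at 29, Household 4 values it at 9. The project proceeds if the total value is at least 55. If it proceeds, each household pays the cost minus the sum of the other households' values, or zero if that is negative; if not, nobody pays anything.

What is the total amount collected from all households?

3

Total value 82 ≥ cost 55, so it is built.
Household 1: others sum to 54; max(0, 55 - 54) = 1.
Household 2: others sum to 66; max(0, 55 - 66) = 0.
Household 3: others sum to 53; max(0, 55 - 53) = 2.
Household 4: others sum to 73; max(0, 55 - 73) = 0.
Total collected = 1 + 0 + 2 + 0 = 3.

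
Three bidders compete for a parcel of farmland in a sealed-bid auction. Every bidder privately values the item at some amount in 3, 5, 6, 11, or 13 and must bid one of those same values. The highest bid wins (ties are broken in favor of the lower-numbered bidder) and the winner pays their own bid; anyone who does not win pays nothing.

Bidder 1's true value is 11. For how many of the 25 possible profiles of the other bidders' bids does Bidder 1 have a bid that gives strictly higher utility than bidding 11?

Others bid (3, 3): truth gives 0; bid 3 gives 8 > 0. Violating.
Others bid (3, 5): truth gives 0; bid 5 gives 6 > 0. Violating.
Others bid (3, 6): truth gives 0; bid 6 gives 5 > 0. Violating.
Others bid (5, 3): truth gives 0; bid 5 gives 6 > 0. Violating.
Others bid (3, 11): truth gives 0; no alternative beats it.
Others bid (3, 13): truth gives 0; no alternative beats it.
(Checking all 25 profiles: 9 have a profitable deviation, 16 do not.)

9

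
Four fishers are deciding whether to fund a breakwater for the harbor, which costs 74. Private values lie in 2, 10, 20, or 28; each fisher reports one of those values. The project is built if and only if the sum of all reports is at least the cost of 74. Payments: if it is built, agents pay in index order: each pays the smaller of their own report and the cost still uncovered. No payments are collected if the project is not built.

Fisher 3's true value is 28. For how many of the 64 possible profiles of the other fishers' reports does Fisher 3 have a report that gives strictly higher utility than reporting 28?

Others report (2, 28, 28): truth gives 0; report 20 gives 8 > 0. Violating.
Others report (10, 20, 28): truth gives 0; report 20 gives 8 > 0. Violating.
Others report (10, 28, 20): truth gives 0; report 20 gives 8 > 0. Violating.
Others report (10, 28, 28): truth gives 0; report 10 gives 18 > 0. Violating.
Others report (2, 2, 2): truth gives 0; no alternative beats it.
Others report (2, 2, 10): truth gives 0; no alternative beats it.
(Checking all 64 profiles: 19 have a profitable deviation, 45 do not.)

19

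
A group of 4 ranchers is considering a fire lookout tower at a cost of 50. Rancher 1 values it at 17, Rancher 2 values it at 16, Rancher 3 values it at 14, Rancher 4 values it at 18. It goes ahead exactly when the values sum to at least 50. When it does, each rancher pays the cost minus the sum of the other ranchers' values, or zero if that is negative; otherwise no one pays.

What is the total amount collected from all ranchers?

Total value 65 ≥ cost 50, so it is built.
Rancher 1: others sum to 48; max(0, 50 - 48) = 2.
Rancher 2: others sum to 49; max(0, 50 - 49) = 1.
Rancher 3: others sum to 51; max(0, 50 - 51) = 0.
Rancher 4: others sum to 47; max(0, 50 - 47) = 3.
Total collected = 2 + 1 + 0 + 3 = 6.

6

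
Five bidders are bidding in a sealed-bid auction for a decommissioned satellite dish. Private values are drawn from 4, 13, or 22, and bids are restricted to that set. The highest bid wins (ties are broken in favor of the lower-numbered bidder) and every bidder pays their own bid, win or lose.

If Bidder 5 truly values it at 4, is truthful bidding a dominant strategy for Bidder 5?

Check each profile of the others' bids and compare truth against every alternative bid.
Others bid (4, 4, 4, 13): truth gives -4, best alternative gives -13.
Others bid (4, 4, 4, 22): truth gives -4, best alternative gives -13.
Others bid (4, 4, 13, 4): truth gives -4, best alternative gives -13.
Others bid (4, 4, 13, 13): truth gives -4, best alternative gives -13.
Others bid (4, 4, 13, 22): truth gives -4, best alternative gives -13.
Others bid (4, 4, 22, 4): truth gives -4, best alternative gives -13.
(Remaining 75 profiles checked similarly; truth is weakly best in each.)
In every case the truthful bid is at least as good as any alternative, so it is a dominant strategy.

Yes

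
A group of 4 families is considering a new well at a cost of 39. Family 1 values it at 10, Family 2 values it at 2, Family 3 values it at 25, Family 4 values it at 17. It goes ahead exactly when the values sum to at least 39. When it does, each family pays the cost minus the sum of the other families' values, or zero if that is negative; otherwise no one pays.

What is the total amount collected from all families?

Total value 54 ≥ cost 39, so it is built.
Family 1: others sum to 44; max(0, 39 - 44) = 0.
Family 2: others sum to 52; max(0, 39 - 52) = 0.
Family 3: others sum to 29; max(0, 39 - 29) = 10.
Family 4: others sum to 37; max(0, 39 - 37) = 2.
Total collected = 0 + 0 + 10 + 2 = 12.

12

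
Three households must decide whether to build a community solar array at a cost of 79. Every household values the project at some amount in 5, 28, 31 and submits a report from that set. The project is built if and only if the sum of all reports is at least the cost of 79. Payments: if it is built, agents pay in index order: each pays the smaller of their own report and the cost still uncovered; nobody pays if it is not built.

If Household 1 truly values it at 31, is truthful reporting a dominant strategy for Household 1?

No

Consider the case where Household 2 reports 28 and Household 3 reports 28.
Truthful report 31: project built, pays 31, utility 31 - 31 = 0.
Report 28 instead: project built, pays 28, utility 31 - 28 = 3.
Since 3 > 0, reporting 28 is strictly better here, so truthful reporting is not dominant.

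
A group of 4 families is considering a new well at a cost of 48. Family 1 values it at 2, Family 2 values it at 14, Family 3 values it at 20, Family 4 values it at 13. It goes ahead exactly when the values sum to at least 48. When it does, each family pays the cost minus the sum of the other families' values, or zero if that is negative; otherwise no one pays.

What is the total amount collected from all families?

45

Total value 49 ≥ cost 48, so it is built.
Family 1: others sum to 47; max(0, 48 - 47) = 1.
Family 2: others sum to 35; max(0, 48 - 35) = 13.
Family 3: others sum to 29; max(0, 48 - 29) = 19.
Family 4: others sum to 36; max(0, 48 - 36) = 12.
Total collected = 1 + 13 + 19 + 12 = 45.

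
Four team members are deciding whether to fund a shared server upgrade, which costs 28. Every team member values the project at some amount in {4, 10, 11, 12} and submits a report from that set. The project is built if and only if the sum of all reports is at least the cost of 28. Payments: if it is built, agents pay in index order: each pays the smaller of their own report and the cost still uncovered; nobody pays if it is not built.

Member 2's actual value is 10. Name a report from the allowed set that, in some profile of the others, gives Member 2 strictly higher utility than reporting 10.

Suppose Member 1 reports 4, Member 3 reports 10 and Member 4 reports 10.
Report 10: project built, pays 10, utility 10 - 10 = 0.
Report 4: project built, pays 4, utility 10 - 4 = 6.
So reporting 4 beats truth here (6 > 0).

4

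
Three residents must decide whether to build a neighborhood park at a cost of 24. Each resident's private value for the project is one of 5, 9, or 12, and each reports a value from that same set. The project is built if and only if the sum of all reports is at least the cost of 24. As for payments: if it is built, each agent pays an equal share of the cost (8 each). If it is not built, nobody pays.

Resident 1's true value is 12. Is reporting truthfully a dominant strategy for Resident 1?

Check each profile of the others' reports and compare truth against every alternative report.
Others report (5, 9): truth gives 4, best alternative gives 0.
Others report (9, 5): truth gives 4, best alternative gives 0.
Others report (5, 12): truth gives 4, best alternative gives 4.
Others report (9, 9): truth gives 4, best alternative gives 4.
Others report (9, 12): truth gives 4, best alternative gives 4.
Others report (12, 5): truth gives 4, best alternative gives 4.
(Remaining 3 profiles checked similarly; truth is weakly best in each.)
In every case the truthful report is at least as good as any alternative, so it is a dominant strategy.

Yes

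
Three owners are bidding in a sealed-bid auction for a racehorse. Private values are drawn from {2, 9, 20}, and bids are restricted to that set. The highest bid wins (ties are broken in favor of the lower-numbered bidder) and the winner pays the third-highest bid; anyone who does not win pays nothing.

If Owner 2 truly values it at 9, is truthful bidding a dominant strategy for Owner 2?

Consider the case where Owner 1 bids 2 and Owner 3 bids 20.
Truthful bid 9: loses, pays 0, utility 0.
Bid 20 instead: wins, pays 2, utility 9 - 2 = 7.
Since 7 > 0, bidding 20 is strictly better here, so truthful bidding is not dominant.

No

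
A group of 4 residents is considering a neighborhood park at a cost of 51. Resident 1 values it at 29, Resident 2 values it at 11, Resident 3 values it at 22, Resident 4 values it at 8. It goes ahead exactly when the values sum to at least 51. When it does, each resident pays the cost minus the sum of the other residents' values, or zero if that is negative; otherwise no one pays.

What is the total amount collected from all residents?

Total value 70 ≥ cost 51, so it is built.
Resident 1: others sum to 41; max(0, 51 - 41) = 10.
Resident 2: others sum to 59; max(0, 51 - 59) = 0.
Resident 3: others sum to 48; max(0, 51 - 48) = 3.
Resident 4: others sum to 62; max(0, 51 - 62) = 0.
Total collected = 10 + 0 + 3 + 0 = 13.

13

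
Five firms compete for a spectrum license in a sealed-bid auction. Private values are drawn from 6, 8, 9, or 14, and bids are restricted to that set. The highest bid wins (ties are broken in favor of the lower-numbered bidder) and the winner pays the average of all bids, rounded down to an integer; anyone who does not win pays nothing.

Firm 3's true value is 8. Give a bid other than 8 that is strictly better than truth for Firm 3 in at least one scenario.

9

Suppose Firm 1 bids 6, Firm 2 bids 6, Firm 4 bids 6 and Firm 5 bids 9.
Bid 8: loses, pays 0, utility 0.
Bid 9: wins, pays 7, utility 8 - 7 = 1.
So bidding 9 beats truth here (1 > 0).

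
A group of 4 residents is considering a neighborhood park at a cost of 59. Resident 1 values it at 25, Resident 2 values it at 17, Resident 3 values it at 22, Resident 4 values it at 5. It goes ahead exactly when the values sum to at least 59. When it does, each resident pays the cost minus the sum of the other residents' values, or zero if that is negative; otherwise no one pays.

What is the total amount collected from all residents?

Total value 69 ≥ cost 59, so it is built.
Resident 1: others sum to 44; max(0, 59 - 44) = 15.
Resident 2: others sum to 52; max(0, 59 - 52) = 7.
Resident 3: others sum to 47; max(0, 59 - 47) = 12.
Resident 4: others sum to 64; max(0, 59 - 64) = 0.
Total collected = 15 + 7 + 12 + 0 = 34.

34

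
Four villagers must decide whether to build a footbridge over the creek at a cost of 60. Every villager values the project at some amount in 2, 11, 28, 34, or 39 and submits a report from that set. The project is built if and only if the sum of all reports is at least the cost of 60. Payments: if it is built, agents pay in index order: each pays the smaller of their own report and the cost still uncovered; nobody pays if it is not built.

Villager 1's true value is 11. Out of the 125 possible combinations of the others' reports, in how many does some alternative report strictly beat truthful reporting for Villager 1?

Others report (2, 28, 28): truth gives 0; report 2 gives 9 > 0. Violating.
Others report (2, 28, 34): truth gives 0; report 2 gives 9 > 0. Violating.
Others report (2, 28, 39): truth gives 0; report 2 gives 9 > 0. Violating.
Others report (2, 34, 28): truth gives 0; report 2 gives 9 > 0. Violating.
Others report (2, 2, 2): truth gives 0; no alternative beats it.
Others report (2, 2, 11): truth gives 0; no alternative beats it.
(Checking all 125 profiles: 84 have a profitable deviation, 41 do not.)

84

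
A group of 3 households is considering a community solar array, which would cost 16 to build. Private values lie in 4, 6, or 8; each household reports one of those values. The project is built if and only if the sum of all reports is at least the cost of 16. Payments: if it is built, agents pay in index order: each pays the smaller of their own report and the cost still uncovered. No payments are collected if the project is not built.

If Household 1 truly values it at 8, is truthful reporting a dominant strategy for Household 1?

Consider the case where Household 2 reports 4 and Household 3 reports 6.
Truthful report 8: project built, pays 8, utility 8 - 8 = 0.
Report 6 instead: project built, pays 6, utility 8 - 6 = 2.
Since 2 > 0, reporting 6 is strictly better here, so truthful reporting is not dominant.

No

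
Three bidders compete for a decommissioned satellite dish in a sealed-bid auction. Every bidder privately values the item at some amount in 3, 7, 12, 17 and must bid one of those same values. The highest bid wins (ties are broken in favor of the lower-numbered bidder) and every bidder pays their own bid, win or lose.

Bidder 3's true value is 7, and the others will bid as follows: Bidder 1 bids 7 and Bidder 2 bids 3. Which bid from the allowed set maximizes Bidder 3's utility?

Bid 3: loses but pays 3, utility -3.
Bid 7: loses but pays 7, utility -7.
Bid 12: wins, pays 12, utility 7 - 12 = -5.
Bid 17: wins, pays 17, utility 7 - 17 = -10.
The best choice is 3 with utility -3.

3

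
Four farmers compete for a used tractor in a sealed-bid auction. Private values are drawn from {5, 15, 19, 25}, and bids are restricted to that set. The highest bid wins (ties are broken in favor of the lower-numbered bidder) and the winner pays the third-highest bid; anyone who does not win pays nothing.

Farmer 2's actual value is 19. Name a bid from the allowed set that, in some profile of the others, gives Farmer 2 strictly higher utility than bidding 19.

Suppose Farmer 1 bids 5, Farmer 3 bids 5 and Farmer 4 bids 25.
Bid 19: loses, pays 0, utility 0.
Bid 25: wins, pays 5, utility 19 - 5 = 14.
So bidding 25 beats truth here (14 > 0).

25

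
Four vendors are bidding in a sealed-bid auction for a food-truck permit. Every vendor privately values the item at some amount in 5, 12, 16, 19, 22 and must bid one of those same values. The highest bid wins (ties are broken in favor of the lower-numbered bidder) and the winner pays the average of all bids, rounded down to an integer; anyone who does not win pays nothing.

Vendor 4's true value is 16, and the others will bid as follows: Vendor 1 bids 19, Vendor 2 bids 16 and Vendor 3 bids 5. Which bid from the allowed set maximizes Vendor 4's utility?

22

Bid 5: loses, pays 0, utility 0.
Bid 12: loses, pays 0, utility 0.
Bid 16: loses, pays 0, utility 0.
Bid 19: loses, pays 0, utility 0.
Bid 22: wins, pays 15, utility 16 - 15 = 1.
The best choice is 22 with utility 1.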